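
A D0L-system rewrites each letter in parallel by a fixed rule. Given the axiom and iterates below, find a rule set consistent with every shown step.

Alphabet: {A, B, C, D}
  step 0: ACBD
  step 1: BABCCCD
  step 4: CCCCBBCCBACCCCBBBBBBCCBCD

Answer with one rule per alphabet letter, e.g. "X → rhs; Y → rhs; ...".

A->BA, B->CC, C->B, D->CD

  step 0 ⇒ step 1: ACBD ⇒ BA·B·CC·CD
    A ↦ BA
    B ↦ CC
    C ↦ B
    D ↦ CD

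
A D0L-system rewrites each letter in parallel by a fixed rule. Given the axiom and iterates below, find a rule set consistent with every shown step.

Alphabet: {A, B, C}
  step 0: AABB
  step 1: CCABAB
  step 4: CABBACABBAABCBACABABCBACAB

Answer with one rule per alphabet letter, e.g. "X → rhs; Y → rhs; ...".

A->C, B->AB, C->BA

  step 0 ⇒ step 1: AABB ⇒ C·C·AB·AB
    A ↦ C
    B ↦ AB
    C ↦ BA  (constrained at step 1)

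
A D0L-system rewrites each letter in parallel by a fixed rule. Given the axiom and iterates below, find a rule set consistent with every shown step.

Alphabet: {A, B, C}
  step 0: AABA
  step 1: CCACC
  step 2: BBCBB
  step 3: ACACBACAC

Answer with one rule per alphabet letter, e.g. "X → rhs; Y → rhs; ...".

  step 2 ⇒ step 3: BBCBB ⇒ AC·AC·B·AC·AC
    B ↦ AC
    C ↦ B
  step 0 ⇒ step 1: AABA ⇒ C·C·AC·C
    A ↦ C

A->C, B->AC, C->B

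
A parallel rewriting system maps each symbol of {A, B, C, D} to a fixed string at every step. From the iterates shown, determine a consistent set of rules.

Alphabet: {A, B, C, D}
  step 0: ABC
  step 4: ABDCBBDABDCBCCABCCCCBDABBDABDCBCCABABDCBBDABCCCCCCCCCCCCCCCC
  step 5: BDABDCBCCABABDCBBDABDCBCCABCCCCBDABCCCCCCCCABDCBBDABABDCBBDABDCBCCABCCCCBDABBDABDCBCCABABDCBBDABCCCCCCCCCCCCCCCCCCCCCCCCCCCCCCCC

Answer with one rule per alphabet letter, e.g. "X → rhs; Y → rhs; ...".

A->BD, B->AB, C->CC, D->DCB

  step 4 ⇒ step 5: ABDCBBDABDCBCCABCCCCBDABBDABDCBCCABABDCBBDABCCCCCCCCCCCCCCCC ⇒ BD·AB·DCB·CC·AB·AB·DCB·BD·AB·DCB·CC·AB·CC·CC·BD·AB·CC·CC·CC·CC·AB·DCB·BD·AB·AB·DCB·BD·AB·DCB·CC·AB·CC·CC·BD·AB·BD·AB·DCB·CC·AB·AB·DCB·BD·AB·CC·CC·CC·CC·CC·CC·CC·CC·CC·CC·CC·CC·CC·CC·CC·CC
    A ↦ BD
    B ↦ AB
    C ↦ CC
    D ↦ DCB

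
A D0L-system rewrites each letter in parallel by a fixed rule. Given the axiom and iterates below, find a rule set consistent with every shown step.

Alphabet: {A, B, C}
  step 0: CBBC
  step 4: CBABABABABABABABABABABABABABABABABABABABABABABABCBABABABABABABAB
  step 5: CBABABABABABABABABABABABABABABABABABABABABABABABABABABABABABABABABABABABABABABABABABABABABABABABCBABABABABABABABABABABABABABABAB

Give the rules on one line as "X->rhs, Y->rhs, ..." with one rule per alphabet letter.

A->AB, B->AB, C->CB

  step 4 ⇒ step 5: CBABABABABABABABABABABABABABABABABABABABABABABABCBABABABABABABAB ⇒ CB·AB·AB·AB·AB·AB·AB·AB·AB·AB·AB·AB·AB·AB·AB·AB·AB·AB·AB·AB·AB·AB·AB·AB·AB·AB·AB·AB·AB·AB·AB·AB·AB·AB·AB·AB·AB·AB·AB·AB·AB·AB·AB·AB·AB·AB·AB·AB·CB·AB·AB·AB·AB·AB·AB·AB·AB·AB·AB·AB·AB·AB·AB·AB
    A ↦ AB
    B ↦ AB
    C ↦ CB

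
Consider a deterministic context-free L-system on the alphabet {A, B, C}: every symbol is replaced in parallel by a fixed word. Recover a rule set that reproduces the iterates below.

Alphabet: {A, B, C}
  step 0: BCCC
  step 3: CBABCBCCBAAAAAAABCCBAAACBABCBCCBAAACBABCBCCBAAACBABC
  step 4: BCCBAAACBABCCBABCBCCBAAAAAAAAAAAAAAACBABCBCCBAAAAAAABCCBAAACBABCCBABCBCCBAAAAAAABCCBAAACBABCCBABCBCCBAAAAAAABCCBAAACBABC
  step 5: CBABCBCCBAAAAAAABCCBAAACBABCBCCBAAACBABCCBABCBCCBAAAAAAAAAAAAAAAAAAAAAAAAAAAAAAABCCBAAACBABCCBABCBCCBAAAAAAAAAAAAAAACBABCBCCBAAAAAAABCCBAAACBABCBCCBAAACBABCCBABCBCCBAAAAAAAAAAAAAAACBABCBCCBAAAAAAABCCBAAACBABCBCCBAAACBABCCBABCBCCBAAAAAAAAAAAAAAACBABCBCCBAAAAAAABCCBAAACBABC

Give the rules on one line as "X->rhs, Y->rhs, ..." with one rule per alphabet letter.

  step 4 ⇒ step 5: BCCBAAACBABCCBABCBCCBAAAAAAAAAAAAAAACBABCBCCBAAAAAAABCCBAAACBABCCBABCBCCBAAAAAAABCCBAAACBABCCBABCBCCBAAAAAAABCCBAAACBABC ⇒ CBA·BC·BC·CBA·AA·AA·AA·BC·CBA·AA·CBA·BC·BC·CBA·AA·CBA·BC·CBA·BC·BC·CBA·AA·AA·AA·AA·AA·AA·AA·AA·AA·AA·AA·AA·AA·AA·AA·BC·CBA·AA·CBA·BC·CBA·BC·BC·CBA·AA·AA·AA·AA·AA·AA·AA·CBA·BC·BC·CBA·AA·AA·AA·BC·CBA·AA·CBA·BC·BC·CBA·AA·CBA·BC·CBA·BC·BC·CBA·AA·AA·AA·AA·AA·AA·AA·CBA·BC·BC·CBA·AA·AA·AA·BC·CBA·AA·CBA·BC·BC·CBA·AA·CBA·BC·CBA·BC·BC·CBA·AA·AA·AA·AA·AA·AA·AA·CBA·BC·BC·CBA·AA·AA·AA·BC·CBA·AA·CBA·BC
    A ↦ AA
    B ↦ CBA
    C ↦ BC

A->AA, B->CBA, C->BC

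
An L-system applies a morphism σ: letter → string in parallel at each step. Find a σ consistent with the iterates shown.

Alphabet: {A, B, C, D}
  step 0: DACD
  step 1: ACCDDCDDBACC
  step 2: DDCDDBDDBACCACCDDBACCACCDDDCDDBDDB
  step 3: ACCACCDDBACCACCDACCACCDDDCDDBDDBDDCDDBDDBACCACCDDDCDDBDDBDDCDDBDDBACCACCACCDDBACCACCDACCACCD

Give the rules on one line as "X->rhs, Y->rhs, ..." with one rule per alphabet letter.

  step 2 ⇒ step 3: DDCDDBDDBACCACCDDBACCACCDDDCDDBDDB ⇒ ACC·ACC·DDB·ACC·ACC·D·ACC·ACC·D·DDC·DDB·DDB·DDC·DDB·DDB·ACC·ACC·D·DDC·DDB·DDB·DDC·DDB·DDB·ACC·ACC·ACC·DDB·ACC·ACC·D·ACC·ACC·D
    A ↦ DDC
    B ↦ D
    C ↦ DDB
    D ↦ ACC

A->DDC, B->D, C->DDB, D->ACC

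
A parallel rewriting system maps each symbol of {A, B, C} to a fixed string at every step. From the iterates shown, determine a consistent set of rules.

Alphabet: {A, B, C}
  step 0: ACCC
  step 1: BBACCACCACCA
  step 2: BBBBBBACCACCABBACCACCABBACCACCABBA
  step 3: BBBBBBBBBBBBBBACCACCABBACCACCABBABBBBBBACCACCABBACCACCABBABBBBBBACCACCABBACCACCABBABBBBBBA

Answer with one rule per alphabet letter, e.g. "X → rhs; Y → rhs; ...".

  step 2 ⇒ step 3: BBBBBBACCACCABBACCACCABBACCACCABBA ⇒ BB·BB·BB·BB·BB·BB·BBA·CCA·CCA·BBA·CCA·CCA·BBA·BB·BB·BBA·CCA·CCA·BBA·CCA·CCA·BBA·BB·BB·BBA·CCA·CCA·BBA·CCA·CCA·BBA·BB·BB·BBA
    A ↦ BBA
    B ↦ BB
    C ↦ CCA

A->BBA, B->BB, C->CCA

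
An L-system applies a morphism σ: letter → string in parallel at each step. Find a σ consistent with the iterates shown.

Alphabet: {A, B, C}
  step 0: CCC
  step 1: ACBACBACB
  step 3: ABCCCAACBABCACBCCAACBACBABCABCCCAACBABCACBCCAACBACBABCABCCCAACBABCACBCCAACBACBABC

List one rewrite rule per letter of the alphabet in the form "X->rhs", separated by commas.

  step 0 ⇒ step 1: CCC ⇒ ACB·ACB·ACB
    C ↦ ACB
    A ↦ ABC  (constrained at step 1)
    B ↦ CCA  (constrained at step 1)

A->ABC, B->CCA, C->ACB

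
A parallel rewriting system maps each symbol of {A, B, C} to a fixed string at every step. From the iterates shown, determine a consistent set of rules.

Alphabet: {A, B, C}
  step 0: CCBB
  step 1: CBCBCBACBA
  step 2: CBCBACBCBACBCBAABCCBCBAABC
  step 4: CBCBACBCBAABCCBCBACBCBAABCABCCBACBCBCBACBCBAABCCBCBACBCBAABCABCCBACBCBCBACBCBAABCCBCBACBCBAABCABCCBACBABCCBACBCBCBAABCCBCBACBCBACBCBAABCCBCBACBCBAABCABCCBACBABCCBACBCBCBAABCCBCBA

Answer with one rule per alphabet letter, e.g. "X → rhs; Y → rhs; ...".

A->ABC, B->CBA, C->CB

  step 1 ⇒ step 2: CBCBCBACBA ⇒ CB·CBA·CB·CBA·CB·CBA·ABC·CB·CBA·ABC
    A ↦ ABC
    B ↦ CBA
    C ↦ CB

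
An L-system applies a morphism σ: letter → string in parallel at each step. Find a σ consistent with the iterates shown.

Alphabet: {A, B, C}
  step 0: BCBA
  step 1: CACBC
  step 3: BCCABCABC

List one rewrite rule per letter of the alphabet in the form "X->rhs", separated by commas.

A->BC, B->C, C->A

  step 0 ⇒ step 1: BCBA ⇒ C·A·C·BC
    A ↦ BC
    B ↦ C
    C ↦ A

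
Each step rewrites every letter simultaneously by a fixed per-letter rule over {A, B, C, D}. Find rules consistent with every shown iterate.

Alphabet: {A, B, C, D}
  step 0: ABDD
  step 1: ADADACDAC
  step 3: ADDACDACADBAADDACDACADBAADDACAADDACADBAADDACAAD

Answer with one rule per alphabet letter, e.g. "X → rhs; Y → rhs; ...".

A->AD, B->A, C->BA, D->DAC

  step 0 ⇒ step 1: ABDD ⇒ AD·A·DAC·DAC
    A ↦ AD
    B ↦ A
    D ↦ DAC
    C ↦ BA  (constrained at step 1)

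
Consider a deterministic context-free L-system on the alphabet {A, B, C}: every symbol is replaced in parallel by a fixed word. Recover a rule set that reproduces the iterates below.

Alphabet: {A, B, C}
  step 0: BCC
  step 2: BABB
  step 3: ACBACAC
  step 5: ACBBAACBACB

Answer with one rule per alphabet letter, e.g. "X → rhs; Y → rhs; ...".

A->B, B->AC, C->A

  step 2 ⇒ step 3: BABB ⇒ AC·B·AC·AC
    A ↦ B
    B ↦ AC
    C ↦ A  (constrained at step 0)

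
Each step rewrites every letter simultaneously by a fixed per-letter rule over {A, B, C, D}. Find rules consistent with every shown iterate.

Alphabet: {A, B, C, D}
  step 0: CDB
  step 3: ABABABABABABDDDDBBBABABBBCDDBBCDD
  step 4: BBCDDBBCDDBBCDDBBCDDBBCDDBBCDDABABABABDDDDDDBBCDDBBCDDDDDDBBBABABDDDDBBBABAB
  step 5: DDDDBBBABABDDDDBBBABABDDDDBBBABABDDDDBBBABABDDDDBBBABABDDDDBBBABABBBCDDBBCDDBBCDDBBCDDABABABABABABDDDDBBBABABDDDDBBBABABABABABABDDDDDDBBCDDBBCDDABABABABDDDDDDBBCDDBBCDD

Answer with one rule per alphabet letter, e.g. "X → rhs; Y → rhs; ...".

  step 4 ⇒ step 5: BBCDDBBCDDBBCDDBBCDDBBCDDBBCDDABABABABDDDDDDBBCDDBBCDDDDDDBBBABABDDDDBBBABAB ⇒ DD·DD·BBB·AB·AB·DD·DD·BBB·AB·AB·DD·DD·BBB·AB·AB·DD·DD·BBB·AB·AB·DD·DD·BBB·AB·AB·DD·DD·BBB·AB·AB·BBC·DD·BBC·DD·BBC·DD·BBC·DD·AB·AB·AB·AB·AB·AB·DD·DD·BBB·AB·AB·DD·DD·BBB·AB·AB·AB·AB·AB·AB·DD·DD·DD·BBC·DD·BBC·DD·AB·AB·AB·AB·DD·DD·DD·BBC·DD·BBC·DD
    A ↦ BBC
    B ↦ DD
    C ↦ BBB
    D ↦ AB

A->BBC, B->DD, C->BBB, D->AB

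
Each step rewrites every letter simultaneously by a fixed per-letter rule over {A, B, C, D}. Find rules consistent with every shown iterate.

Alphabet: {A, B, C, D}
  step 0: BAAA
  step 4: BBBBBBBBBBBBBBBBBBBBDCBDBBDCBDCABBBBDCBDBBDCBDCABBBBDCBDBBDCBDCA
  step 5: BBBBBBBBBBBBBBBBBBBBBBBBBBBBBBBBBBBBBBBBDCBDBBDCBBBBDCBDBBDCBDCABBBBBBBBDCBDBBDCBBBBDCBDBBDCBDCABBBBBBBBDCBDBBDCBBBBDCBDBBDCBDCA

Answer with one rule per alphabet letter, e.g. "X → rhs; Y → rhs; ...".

A->CA, B->BB, C->BD, D->DC

  step 4 ⇒ step 5: BBBBBBBBBBBBBBBBBBBBDCBDBBDCBDCABBBBDCBDBBDCBDCABBBBDCBDBBDCBDCA ⇒ BB·BB·BB·BB·BB·BB·BB·BB·BB·BB·BB·BB·BB·BB·BB·BB·BB·BB·BB·BB·DC·BD·BB·DC·BB·BB·DC·BD·BB·DC·BD·CA·BB·BB·BB·BB·DC·BD·BB·DC·BB·BB·DC·BD·BB·DC·BD·CA·BB·BB·BB·BB·DC·BD·BB·DC·BB·BB·DC·BD·BB·DC·BD·CA
    A ↦ CA
    B ↦ BB
    C ↦ BD
    D ↦ DC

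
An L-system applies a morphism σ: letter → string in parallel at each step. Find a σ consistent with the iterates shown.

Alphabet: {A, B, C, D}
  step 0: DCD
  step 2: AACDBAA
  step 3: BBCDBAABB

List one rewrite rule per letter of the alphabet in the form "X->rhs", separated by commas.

A->B, B->AA, C->CD, D->B

  step 2 ⇒ step 3: AACDBAA ⇒ B·B·CD·B·AA·B·B
    A ↦ B
    B ↦ AA
    C ↦ CD
    D ↦ B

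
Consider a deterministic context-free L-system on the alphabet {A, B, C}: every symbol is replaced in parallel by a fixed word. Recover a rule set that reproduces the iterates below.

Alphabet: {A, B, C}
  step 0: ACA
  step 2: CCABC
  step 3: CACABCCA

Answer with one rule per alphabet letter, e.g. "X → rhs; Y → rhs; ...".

A->B, B->C, C->CA

  step 2 ⇒ step 3: CCABC ⇒ CA·CA·B·C·CA
    A ↦ B
    B ↦ C
    C ↦ CA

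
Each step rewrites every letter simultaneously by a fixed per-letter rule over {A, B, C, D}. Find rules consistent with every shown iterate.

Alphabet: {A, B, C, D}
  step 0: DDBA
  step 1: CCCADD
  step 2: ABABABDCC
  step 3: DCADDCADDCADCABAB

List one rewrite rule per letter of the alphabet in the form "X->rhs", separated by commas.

A->D, B->CAD, C->AB, D->C

  step 2 ⇒ step 3: ABABABDCC ⇒ D·CAD·D·CAD·D·CAD·C·AB·AB
    A ↦ D
    B ↦ CAD
    C ↦ AB
    D ↦ C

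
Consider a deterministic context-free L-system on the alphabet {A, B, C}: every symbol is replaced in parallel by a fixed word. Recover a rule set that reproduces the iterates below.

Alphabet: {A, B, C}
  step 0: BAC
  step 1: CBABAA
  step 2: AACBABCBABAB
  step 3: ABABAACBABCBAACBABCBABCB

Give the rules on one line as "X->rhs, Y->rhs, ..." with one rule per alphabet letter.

  step 2 ⇒ step 3: AACBABCBABAB ⇒ AB·AB·AA·CB·AB·CB·AA·CB·AB·CB·AB·CB
    A ↦ AB
    B ↦ CB
    C ↦ AA

A->AB, B->CB, C->AA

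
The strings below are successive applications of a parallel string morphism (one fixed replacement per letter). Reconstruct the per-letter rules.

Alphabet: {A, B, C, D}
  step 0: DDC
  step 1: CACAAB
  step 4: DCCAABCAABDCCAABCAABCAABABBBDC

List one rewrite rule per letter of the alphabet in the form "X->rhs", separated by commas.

A->B, B->DC, C->AB, D->CA

  step 0 ⇒ step 1: DDC ⇒ CA·CA·AB
    C ↦ AB
    D ↦ CA
    A ↦ B  (constrained at step 1)
    B ↦ DC  (constrained at step 1)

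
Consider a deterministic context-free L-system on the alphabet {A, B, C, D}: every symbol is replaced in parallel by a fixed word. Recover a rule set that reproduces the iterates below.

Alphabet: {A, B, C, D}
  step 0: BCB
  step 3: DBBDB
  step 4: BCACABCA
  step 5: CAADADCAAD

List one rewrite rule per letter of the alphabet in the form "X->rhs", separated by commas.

A->D, B->CA, C->A, D->B

  step 4 ⇒ step 5: BCACABCA ⇒ CA·A·D·A·D·CA·A·D
    A ↦ D
    B ↦ CA
    C ↦ A
  step 3 ⇒ step 4: DBBDB ⇒ B·CA·CA·B·CA
    D ↦ B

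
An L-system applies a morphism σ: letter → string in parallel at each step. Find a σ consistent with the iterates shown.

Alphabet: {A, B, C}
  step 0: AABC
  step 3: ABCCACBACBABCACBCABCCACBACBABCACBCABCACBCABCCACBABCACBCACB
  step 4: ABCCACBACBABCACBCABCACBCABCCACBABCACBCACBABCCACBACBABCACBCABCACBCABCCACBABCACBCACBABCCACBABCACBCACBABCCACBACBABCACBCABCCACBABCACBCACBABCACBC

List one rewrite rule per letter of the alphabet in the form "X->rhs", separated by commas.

  step 3 ⇒ step 4: ABCCACBACBABCACBCABCCACBACBABCACBCABCACBCABCCACBABCACBCACB ⇒ ABC·C·ACB·ACB·ABC·ACB·C·ABC·ACB·C·ABC·C·ACB·ABC·ACB·C·ACB·ABC·C·ACB·ACB·ABC·ACB·C·ABC·ACB·C·ABC·C·ACB·ABC·ACB·C·ACB·ABC·C·ACB·ABC·ACB·C·ACB·ABC·C·ACB·ACB·ABC·ACB·C·ABC·C·ACB·ABC·ACB·C·ACB·ABC·ACB·C
    A ↦ ABC
    B ↦ C
    C ↦ ACB

A->ABC, B->C, C->ACB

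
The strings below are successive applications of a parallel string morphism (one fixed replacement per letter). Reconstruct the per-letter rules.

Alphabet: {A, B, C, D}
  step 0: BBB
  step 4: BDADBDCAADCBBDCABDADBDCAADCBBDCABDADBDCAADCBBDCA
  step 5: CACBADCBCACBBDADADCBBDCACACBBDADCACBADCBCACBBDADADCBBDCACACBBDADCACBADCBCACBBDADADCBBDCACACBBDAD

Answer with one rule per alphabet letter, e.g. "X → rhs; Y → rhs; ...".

  step 4 ⇒ step 5: BDADBDCAADCBBDCABDADBDCAADCBBDCABDADBDCAADCBBDCA ⇒ CA·CB·AD·CB·CA·CB·BD·AD·AD·CB·BD·CA·CA·CB·BD·AD·CA·CB·AD·CB·CA·CB·BD·AD·AD·CB·BD·CA·CA·CB·BD·AD·CA·CB·AD·CB·CA·CB·BD·AD·AD·CB·BD·CA·CA·CB·BD·AD
    A ↦ AD
    B ↦ CA
    C ↦ BD
    D ↦ CB

A->AD, B->CA, C->BD, D->CB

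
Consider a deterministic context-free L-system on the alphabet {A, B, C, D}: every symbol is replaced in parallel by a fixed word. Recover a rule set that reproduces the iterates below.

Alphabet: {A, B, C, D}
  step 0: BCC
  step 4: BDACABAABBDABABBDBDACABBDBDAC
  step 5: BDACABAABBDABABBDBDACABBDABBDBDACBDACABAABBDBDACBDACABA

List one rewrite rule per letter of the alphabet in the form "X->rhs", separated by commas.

  step 4 ⇒ step 5: BDACABAABBDABABBDBDACABBDBDAC ⇒ BD·AC·AB·A·AB·BD·AB·AB·BD·BD·AC·AB·BD·AB·BD·BD·AC·BD·AC·AB·A·AB·BD·BD·AC·BD·AC·AB·A
    A ↦ AB
    B ↦ BD
    C ↦ A
    D ↦ AC

A->AB, B->BD, C->A, D->AC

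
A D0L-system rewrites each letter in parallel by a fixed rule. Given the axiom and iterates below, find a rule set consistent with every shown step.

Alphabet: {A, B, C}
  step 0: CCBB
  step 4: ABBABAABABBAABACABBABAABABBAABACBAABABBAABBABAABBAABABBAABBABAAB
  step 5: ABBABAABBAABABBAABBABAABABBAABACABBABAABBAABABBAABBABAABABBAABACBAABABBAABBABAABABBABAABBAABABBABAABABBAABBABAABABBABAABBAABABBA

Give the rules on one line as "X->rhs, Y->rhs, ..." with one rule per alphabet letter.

  step 4 ⇒ step 5: ABBABAABABBAABACABBABAABABBAABACBAABABBAABBABAABBAABABBAABBABAAB ⇒ AB·BA·BA·AB·BA·AB·AB·BA·AB·BA·BA·AB·AB·BA·AB·AC·AB·BA·BA·AB·BA·AB·AB·BA·AB·BA·BA·AB·AB·BA·AB·AC·BA·AB·AB·BA·AB·BA·BA·AB·AB·BA·BA·AB·BA·AB·AB·BA·BA·AB·AB·BA·AB·BA·BA·AB·AB·BA·BA·AB·BA·AB·AB·BA
    A ↦ AB
    B ↦ BA
    C ↦ AC

A->AB, B->BA, C->AC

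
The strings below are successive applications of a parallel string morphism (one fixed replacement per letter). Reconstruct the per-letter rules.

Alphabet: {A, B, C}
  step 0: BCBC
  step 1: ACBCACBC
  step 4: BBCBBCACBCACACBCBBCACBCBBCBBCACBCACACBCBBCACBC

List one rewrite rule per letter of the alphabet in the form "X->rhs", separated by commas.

  step 0 ⇒ step 1: BCBC ⇒ AC·BC·AC·BC
    B ↦ AC
    C ↦ BC
    A ↦ B  (constrained at step 1)

A->B, B->AC, C->BC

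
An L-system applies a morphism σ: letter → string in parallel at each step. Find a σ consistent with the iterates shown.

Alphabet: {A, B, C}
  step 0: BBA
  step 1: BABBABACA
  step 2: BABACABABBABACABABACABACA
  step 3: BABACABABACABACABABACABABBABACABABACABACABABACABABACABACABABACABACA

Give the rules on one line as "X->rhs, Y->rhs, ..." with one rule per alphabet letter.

  step 2 ⇒ step 3: BABACABABBABACABABACABACA ⇒ BAB·ACA·BAB·ACA·B·ACA·BAB·ACA·BAB·BAB·ACA·BAB·ACA·B·ACA·BAB·ACA·BAB·ACA·B·ACA·BAB·ACA·B·ACA
    A ↦ ACA
    B ↦ BAB
    C ↦ B

A->ACA, B->BAB, C->B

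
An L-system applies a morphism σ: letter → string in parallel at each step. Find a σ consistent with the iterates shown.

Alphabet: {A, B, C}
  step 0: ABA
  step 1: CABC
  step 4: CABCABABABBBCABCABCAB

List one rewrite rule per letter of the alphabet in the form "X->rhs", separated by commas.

A->C, B->AB, C->BB

  step 0 ⇒ step 1: ABA ⇒ C·AB·C
    A ↦ C
    B ↦ AB
    C ↦ BB  (constrained at step 1)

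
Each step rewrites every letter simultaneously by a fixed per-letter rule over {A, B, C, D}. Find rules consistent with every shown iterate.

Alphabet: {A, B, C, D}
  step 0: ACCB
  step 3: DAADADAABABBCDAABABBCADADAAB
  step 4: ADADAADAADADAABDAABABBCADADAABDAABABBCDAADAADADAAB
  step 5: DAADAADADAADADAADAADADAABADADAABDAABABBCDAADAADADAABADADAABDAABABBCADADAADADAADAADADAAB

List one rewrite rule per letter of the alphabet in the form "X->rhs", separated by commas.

  step 4 ⇒ step 5: ADADAADAADADAABDAABABBCADADAABDAABABBCDAADAADADAAB ⇒ DA·A·DA·A·DA·DA·A·DA·DA·A·DA·A·DA·DA·AB·A·DA·DA·AB·DA·AB·AB·BC·DA·A·DA·A·DA·DA·AB·A·DA·DA·AB·DA·AB·AB·BC·A·DA·DA·A·DA·DA·A·DA·A·DA·DA·AB
    A ↦ DA
    B ↦ AB
    C ↦ BC
    D ↦ A

A->DA, B->AB, C->BC, D->A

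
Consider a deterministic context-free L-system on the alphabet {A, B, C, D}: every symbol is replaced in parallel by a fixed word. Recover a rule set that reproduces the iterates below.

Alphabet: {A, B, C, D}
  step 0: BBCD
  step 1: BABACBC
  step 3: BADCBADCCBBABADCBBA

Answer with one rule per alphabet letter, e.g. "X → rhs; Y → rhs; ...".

A->D, B->BA, C->CB, D->C

  step 0 ⇒ step 1: BBCD ⇒ BA·BA·CB·C
    B ↦ BA
    C ↦ CB
    D ↦ C
    A ↦ D  (constrained at step 1)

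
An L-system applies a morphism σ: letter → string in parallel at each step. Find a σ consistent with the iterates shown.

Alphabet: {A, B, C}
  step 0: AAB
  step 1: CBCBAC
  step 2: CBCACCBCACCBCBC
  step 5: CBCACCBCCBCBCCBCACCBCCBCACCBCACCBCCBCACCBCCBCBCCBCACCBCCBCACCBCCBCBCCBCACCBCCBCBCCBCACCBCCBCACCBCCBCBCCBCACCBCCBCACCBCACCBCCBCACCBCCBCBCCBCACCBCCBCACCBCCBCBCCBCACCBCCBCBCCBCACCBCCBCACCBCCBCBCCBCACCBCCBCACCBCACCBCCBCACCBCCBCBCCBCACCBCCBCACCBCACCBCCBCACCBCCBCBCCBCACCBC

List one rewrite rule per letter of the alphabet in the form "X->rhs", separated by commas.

  step 1 ⇒ step 2: CBCBAC ⇒ CBC·AC·CBC·AC·CB·CBC
    A ↦ CB
    B ↦ AC
    C ↦ CBC

A->CB, B->AC, C->CBC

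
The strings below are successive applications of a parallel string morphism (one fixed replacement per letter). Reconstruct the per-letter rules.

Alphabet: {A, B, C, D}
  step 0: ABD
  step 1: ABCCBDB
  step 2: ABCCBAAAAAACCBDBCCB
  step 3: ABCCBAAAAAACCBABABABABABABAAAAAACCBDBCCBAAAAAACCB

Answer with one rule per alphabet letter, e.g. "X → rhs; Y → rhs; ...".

A->AB, B->CCB, C->AAA, D->DB

  step 2 ⇒ step 3: ABCCBAAAAAACCBDBCCB ⇒ AB·CCB·AAA·AAA·CCB·AB·AB·AB·AB·AB·AB·AAA·AAA·CCB·DB·CCB·AAA·AAA·CCB
    A ↦ AB
    B ↦ CCB
    C ↦ AAA
    D ↦ DB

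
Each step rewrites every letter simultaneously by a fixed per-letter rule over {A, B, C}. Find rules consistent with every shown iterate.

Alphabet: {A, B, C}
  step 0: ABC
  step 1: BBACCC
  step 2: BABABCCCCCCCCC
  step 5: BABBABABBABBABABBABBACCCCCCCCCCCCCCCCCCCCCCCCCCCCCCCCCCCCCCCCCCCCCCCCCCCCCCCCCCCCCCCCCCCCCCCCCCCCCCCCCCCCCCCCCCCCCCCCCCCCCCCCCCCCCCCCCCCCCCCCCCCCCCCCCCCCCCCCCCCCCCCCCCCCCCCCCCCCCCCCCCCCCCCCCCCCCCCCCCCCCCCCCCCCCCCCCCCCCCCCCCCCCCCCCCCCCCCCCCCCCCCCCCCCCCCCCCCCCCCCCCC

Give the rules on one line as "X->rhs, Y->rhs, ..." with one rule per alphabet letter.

  step 1 ⇒ step 2: BBACCC ⇒ BA·BA·B·CCC·CCC·CCC
    A ↦ B
    B ↦ BA
    C ↦ CCC

A->B, B->BA, C->CCC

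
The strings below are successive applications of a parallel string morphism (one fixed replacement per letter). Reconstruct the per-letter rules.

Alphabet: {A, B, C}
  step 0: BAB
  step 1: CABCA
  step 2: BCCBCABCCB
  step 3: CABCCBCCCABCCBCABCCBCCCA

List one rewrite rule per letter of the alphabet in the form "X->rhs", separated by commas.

A->B, B->CA, C->BCC

  step 2 ⇒ step 3: BCCBCABCCB ⇒ CA·BCC·BCC·CA·BCC·B·CA·BCC·BCC·CA
    A ↦ B
    B ↦ CA
    C ↦ BCC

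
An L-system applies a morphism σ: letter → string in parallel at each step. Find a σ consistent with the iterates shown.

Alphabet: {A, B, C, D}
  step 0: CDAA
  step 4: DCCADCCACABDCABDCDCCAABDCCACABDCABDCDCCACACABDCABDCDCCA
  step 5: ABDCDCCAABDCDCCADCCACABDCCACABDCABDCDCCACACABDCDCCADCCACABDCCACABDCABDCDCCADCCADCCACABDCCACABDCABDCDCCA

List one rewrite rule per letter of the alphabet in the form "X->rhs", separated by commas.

  step 4 ⇒ step 5: DCCADCCACABDCABDCDCCAABDCCACABDCABDCDCCACACABDCABDCDCCA ⇒ AB·DC·DC·CA·AB·DC·DC·CA·DC·CA·C·AB·DC·CA·C·AB·DC·AB·DC·DC·CA·CA·C·AB·DC·DC·CA·DC·CA·C·AB·DC·CA·C·AB·DC·AB·DC·DC·CA·DC·CA·DC·CA·C·AB·DC·CA·C·AB·DC·AB·DC·DC·CA
    A ↦ CA
    B ↦ C
    C ↦ DC
    D ↦ AB

A->CA, B->C, C->DC, D->AB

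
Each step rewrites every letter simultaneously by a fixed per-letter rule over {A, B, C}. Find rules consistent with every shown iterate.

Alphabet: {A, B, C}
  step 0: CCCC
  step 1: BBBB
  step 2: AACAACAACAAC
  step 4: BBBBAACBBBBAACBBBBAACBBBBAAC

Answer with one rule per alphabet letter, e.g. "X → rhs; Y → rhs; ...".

A->CC, B->AAC, C->B

  step 1 ⇒ step 2: BBBB ⇒ AAC·AAC·AAC·AAC
    B ↦ AAC
    A ↦ CC  (constrained at step 2)
  step 0 ⇒ step 1: CCCC ⇒ B·B·B·B
    C ↦ B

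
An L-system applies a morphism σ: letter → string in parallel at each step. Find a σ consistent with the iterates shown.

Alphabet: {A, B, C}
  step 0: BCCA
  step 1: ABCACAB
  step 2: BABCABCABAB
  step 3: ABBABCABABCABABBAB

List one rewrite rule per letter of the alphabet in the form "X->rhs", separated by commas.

  step 2 ⇒ step 3: BABCABCABAB ⇒ AB·B·AB·CA·B·AB·CA·B·AB·B·AB
    A ↦ B
    B ↦ AB
    C ↦ CA

A->B, B->AB, C->CA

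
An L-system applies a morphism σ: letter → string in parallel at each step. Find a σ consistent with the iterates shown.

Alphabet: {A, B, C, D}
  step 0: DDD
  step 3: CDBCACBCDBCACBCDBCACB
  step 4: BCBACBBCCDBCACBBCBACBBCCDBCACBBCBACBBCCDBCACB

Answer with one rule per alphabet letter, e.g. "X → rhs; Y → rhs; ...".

A->CD, B->ACB, C->BC, D->B

  step 3 ⇒ step 4: CDBCACBCDBCACBCDBCACB ⇒ BC·B·ACB·BC·CD·BC·ACB·BC·B·ACB·BC·CD·BC·ACB·BC·B·ACB·BC·CD·BC·ACB
    A ↦ CD
    B ↦ ACB
    C ↦ BC
    D ↦ B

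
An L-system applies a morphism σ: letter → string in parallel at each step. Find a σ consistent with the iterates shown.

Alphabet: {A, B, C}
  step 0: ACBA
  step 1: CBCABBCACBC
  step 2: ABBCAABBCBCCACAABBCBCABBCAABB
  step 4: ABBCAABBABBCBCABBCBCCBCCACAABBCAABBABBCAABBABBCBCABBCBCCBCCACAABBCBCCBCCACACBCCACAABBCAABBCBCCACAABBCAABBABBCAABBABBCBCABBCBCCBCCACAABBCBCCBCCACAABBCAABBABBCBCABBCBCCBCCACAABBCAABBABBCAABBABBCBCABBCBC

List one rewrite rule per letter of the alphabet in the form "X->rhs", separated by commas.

A->CBC, B->CA, C->ABB

  step 1 ⇒ step 2: CBCABBCACBC ⇒ ABB·CA·ABB·CBC·CA·CA·ABB·CBC·ABB·CA·ABB
    A ↦ CBC
    B ↦ CA
    C ↦ ABB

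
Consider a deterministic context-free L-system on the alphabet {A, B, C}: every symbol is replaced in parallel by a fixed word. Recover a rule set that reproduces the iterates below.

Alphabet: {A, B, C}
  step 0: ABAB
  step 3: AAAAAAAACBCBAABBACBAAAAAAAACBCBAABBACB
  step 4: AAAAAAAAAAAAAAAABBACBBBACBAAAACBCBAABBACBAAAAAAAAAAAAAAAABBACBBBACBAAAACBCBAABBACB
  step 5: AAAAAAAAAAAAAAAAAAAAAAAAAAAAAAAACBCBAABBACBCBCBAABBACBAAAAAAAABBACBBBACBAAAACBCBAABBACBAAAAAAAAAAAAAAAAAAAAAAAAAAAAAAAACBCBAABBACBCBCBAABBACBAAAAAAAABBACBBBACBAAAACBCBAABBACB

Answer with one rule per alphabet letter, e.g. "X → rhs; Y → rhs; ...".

A->AA, B->CB, C->BBA

  step 4 ⇒ step 5: AAAAAAAAAAAAAAAABBACBBBACBAAAACBCBAABBACBAAAAAAAAAAAAAAAABBACBBBACBAAAACBCBAABBACB ⇒ AA·AA·AA·AA·AA·AA·AA·AA·AA·AA·AA·AA·AA·AA·AA·AA·CB·CB·AA·BBA·CB·CB·CB·AA·BBA·CB·AA·AA·AA·AA·BBA·CB·BBA·CB·AA·AA·CB·CB·AA·BBA·CB·AA·AA·AA·AA·AA·AA·AA·AA·AA·AA·AA·AA·AA·AA·AA·AA·CB·CB·AA·BBA·CB·CB·CB·AA·BBA·CB·AA·AA·AA·AA·BBA·CB·BBA·CB·AA·AA·CB·CB·AA·BBA·CB
    A ↦ AA
    B ↦ CB
    C ↦ BBA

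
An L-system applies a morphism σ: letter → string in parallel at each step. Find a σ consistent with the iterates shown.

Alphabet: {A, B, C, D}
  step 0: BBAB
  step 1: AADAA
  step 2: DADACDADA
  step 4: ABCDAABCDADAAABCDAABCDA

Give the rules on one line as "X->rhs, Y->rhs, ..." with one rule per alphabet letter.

A->DA, B->A, C->AB, D->C

  step 1 ⇒ step 2: AADAA ⇒ DA·DA·C·DA·DA
    A ↦ DA
    D ↦ C
  step 0 ⇒ step 1: BBAB ⇒ A·A·DA·A
    B ↦ A
    C ↦ AB  (constrained at step 2)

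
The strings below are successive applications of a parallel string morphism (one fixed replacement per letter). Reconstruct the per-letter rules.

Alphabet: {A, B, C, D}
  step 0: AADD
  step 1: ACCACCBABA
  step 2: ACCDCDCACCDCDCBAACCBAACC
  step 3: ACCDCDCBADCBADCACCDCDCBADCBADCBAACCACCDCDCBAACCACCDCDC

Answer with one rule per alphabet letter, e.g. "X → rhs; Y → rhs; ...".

A->ACC, B->BA, C->DC, D->BA

  step 2 ⇒ step 3: ACCDCDCACCDCDCBAACCBAACC ⇒ ACC·DC·DC·BA·DC·BA·DC·ACC·DC·DC·BA·DC·BA·DC·BA·ACC·ACC·DC·DC·BA·ACC·ACC·DC·DC
    A ↦ ACC
    B ↦ BA
    C ↦ DC
    D ↦ BA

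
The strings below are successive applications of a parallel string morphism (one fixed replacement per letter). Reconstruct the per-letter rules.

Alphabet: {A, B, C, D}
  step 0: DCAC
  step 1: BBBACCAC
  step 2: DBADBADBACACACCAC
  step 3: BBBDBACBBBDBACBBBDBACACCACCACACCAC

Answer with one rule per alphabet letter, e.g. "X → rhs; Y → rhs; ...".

  step 2 ⇒ step 3: DBADBADBACACACCAC ⇒ BBB·DBA·C·BBB·DBA·C·BBB·DBA·C·AC·C·AC·C·AC·AC·C·AC
    A ↦ C
    B ↦ DBA
    C ↦ AC
    D ↦ BBB

A->C, B->DBA, C->AC, D->BBB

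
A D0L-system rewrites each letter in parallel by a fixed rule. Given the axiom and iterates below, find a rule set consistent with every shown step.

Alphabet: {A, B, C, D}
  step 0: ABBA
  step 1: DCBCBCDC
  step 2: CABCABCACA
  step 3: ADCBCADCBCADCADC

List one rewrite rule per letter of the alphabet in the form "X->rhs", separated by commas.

A->DC, B->BC, C->A, D->C

  step 2 ⇒ step 3: CABCABCACA ⇒ A·DC·BC·A·DC·BC·A·DC·A·DC
    A ↦ DC
    B ↦ BC
    C ↦ A
  step 1 ⇒ step 2: DCBCBCDC ⇒ C·A·BC·A·BC·A·C·A
    D ↦ C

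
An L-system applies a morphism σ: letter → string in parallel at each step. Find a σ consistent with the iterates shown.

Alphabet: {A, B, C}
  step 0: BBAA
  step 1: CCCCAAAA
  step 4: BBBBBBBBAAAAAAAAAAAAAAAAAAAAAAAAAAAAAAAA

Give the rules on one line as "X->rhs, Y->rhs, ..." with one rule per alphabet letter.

  step 0 ⇒ step 1: BBAA ⇒ CC·CC·AA·AA
    A ↦ AA
    B ↦ CC
    C ↦ B  (constrained at step 1)

A->AA, B->CC, C->B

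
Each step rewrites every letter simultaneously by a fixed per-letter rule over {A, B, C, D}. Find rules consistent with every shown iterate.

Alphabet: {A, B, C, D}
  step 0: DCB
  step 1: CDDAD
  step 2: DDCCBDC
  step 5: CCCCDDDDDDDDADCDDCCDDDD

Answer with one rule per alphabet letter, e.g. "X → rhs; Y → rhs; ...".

  step 1 ⇒ step 2: CDDAD ⇒ DD·C·C·BD·C
    A ↦ BD
    C ↦ DD
    D ↦ C
  step 0 ⇒ step 1: DCB ⇒ C·DD·AD
    B ↦ AD

A->BD, B->AD, C->DD, D->C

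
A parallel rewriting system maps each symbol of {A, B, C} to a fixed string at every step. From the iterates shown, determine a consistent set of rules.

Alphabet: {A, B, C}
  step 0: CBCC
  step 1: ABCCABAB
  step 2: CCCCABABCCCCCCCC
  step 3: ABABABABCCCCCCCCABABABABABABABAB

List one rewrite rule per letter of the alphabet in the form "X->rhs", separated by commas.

  step 2 ⇒ step 3: CCCCABABCCCCCCCC ⇒ AB·AB·AB·AB·CC·CC·CC·CC·AB·AB·AB·AB·AB·AB·AB·AB
    A ↦ CC
    B ↦ CC
    C ↦ AB

A->CC, B->CC, C->AB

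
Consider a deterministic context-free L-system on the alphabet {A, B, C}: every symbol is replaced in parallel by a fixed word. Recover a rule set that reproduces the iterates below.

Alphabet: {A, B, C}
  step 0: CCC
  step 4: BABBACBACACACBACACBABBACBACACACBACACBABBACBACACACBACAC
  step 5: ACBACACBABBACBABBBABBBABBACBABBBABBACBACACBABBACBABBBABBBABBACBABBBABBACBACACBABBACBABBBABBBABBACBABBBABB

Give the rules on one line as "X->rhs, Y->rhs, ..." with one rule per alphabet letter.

  step 4 ⇒ step 5: BABBACBACACACBACACBABBACBACACACBACACBABBACBACACACBACAC ⇒ AC·B·AC·AC·B·ABB·AC·B·ABB·B·ABB·B·ABB·AC·B·ABB·B·ABB·AC·B·AC·AC·B·ABB·AC·B·ABB·B·ABB·B·ABB·AC·B·ABB·B·ABB·AC·B·AC·AC·B·ABB·AC·B·ABB·B·ABB·B·ABB·AC·B·ABB·B·ABB
    A ↦ B
    B ↦ AC
    C ↦ ABB

A->B, B->AC, C->ABB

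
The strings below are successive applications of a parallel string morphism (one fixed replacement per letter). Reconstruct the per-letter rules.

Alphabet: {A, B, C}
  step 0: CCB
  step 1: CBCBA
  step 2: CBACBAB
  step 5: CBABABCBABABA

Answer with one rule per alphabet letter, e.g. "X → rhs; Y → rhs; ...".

  step 1 ⇒ step 2: CBCBA ⇒ CB·A·CB·A·B
    A ↦ B
    B ↦ A
    C ↦ CB

A->B, B->A, C->CB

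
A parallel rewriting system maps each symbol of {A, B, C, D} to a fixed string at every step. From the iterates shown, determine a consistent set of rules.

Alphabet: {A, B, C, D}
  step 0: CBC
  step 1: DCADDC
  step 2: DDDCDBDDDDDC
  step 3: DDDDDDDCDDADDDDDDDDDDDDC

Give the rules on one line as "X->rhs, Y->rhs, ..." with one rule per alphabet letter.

A->DB, B->AD, C->DC, D->DD

  step 2 ⇒ step 3: DDDCDBDDDDDC ⇒ DD·DD·DD·DC·DD·AD·DD·DD·DD·DD·DD·DC
    B ↦ AD
    C ↦ DC
    D ↦ DD
  step 1 ⇒ step 2: DCADDC ⇒ DD·DC·DB·DD·DD·DC
    A ↦ DB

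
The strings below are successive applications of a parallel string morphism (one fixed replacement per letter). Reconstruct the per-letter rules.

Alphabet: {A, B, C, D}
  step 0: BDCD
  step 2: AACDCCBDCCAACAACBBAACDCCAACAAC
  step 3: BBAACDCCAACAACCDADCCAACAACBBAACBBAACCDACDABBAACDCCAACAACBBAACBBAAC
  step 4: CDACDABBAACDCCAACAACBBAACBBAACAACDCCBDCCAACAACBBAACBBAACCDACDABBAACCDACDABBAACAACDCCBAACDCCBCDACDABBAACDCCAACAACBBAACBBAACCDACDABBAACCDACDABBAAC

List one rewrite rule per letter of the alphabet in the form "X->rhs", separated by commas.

A->B, B->CDA, C->AAC, D->DCC

  step 3 ⇒ step 4: BBAACDCCAACAACCDADCCAACAACBBAACBBAACCDACDABBAACDCCAACAACBBAACBBAAC ⇒ CDA·CDA·B·B·AAC·DCC·AAC·AAC·B·B·AAC·B·B·AAC·AAC·DCC·B·DCC·AAC·AAC·B·B·AAC·B·B·AAC·CDA·CDA·B·B·AAC·CDA·CDA·B·B·AAC·AAC·DCC·B·AAC·DCC·B·CDA·CDA·B·B·AAC·DCC·AAC·AAC·B·B·AAC·B·B·AAC·CDA·CDA·B·B·AAC·CDA·CDA·B·B·AAC
    A ↦ B
    B ↦ CDA
    C ↦ AAC
    D ↦ DCC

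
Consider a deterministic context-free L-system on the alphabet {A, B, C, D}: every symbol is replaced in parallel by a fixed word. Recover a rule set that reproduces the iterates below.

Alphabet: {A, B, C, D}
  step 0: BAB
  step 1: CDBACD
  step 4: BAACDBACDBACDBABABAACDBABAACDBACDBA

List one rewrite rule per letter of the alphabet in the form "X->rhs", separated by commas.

A->BA, B->CD, C->BA, D->A

  step 0 ⇒ step 1: BAB ⇒ CD·BA·CD
    A ↦ BA
    B ↦ CD
    C ↦ BA  (constrained at step 1)
    D ↦ A  (constrained at step 1)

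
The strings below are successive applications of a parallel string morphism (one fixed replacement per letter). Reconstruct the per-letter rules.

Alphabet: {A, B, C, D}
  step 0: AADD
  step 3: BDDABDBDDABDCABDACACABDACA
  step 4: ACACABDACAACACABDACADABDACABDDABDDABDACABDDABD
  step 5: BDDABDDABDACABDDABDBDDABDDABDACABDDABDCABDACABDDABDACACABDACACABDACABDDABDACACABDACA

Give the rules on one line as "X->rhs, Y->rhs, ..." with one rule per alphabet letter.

  step 4 ⇒ step 5: ACACABDACAACACABDACADABDACABDDABDDABDACABDDABD ⇒ BD·DA·BD·DA·BD·A·CA·BD·DA·BD·BD·DA·BD·DA·BD·A·CA·BD·DA·BD·CA·BD·A·CA·BD·DA·BD·A·CA·CA·BD·A·CA·CA·BD·A·CA·BD·DA·BD·A·CA·CA·BD·A·CA
    A ↦ BD
    B ↦ A
    C ↦ DA
    D ↦ CA

A->BD, B->A, C->DA, D->CA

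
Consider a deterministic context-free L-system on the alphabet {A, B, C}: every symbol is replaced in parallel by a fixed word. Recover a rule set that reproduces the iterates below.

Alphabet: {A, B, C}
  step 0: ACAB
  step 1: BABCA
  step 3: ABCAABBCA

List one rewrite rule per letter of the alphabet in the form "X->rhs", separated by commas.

  step 0 ⇒ step 1: ACAB ⇒ B·A·B·CA
    A ↦ B
    B ↦ CA
    C ↦ A

A->B, B->CA, C->A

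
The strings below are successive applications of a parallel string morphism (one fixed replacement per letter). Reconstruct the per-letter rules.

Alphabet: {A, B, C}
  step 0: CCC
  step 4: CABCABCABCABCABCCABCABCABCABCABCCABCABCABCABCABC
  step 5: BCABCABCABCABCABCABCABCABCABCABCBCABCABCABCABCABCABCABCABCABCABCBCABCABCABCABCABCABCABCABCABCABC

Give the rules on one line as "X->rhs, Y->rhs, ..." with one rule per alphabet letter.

  step 4 ⇒ step 5: CABCABCABCABCABCCABCABCABCABCABCCABCABCABCABCABC ⇒ BC·AB·CA·BC·AB·CA·BC·AB·CA·BC·AB·CA·BC·AB·CA·BC·BC·AB·CA·BC·AB·CA·BC·AB·CA·BC·AB·CA·BC·AB·CA·BC·BC·AB·CA·BC·AB·CA·BC·AB·CA·BC·AB·CA·BC·AB·CA·BC
    A ↦ AB
    B ↦ CA
    C ↦ BC

A->AB, B->CA, C->BC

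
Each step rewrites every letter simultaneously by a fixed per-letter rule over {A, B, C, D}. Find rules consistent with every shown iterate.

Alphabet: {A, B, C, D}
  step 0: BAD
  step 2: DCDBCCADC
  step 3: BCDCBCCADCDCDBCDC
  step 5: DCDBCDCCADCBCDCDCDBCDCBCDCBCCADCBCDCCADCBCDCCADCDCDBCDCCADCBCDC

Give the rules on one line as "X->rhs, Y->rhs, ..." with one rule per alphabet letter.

  step 2 ⇒ step 3: DCDBCCADC ⇒ BC·DC·BC·CA·DC·DC·D·BC·DC
    A ↦ D
    B ↦ CA
    C ↦ DC
    D ↦ BC

A->D, B->CA, C->DC, D->BC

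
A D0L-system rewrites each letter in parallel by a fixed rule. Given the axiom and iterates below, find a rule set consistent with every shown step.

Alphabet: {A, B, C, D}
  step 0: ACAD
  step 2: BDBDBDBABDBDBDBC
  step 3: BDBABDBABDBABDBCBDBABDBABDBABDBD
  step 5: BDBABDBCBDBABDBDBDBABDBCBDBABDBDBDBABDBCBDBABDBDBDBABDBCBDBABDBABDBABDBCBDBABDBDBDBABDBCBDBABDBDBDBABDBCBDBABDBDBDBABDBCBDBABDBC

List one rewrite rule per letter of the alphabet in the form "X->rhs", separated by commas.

  step 2 ⇒ step 3: BDBDBDBABDBDBDBC ⇒ BD·BA·BD·BA·BD·BA·BD·BC·BD·BA·BD·BA·BD·BA·BD·BD
    A ↦ BC
    B ↦ BD
    C ↦ BD
    D ↦ BA

A->BC, B->BD, C->BD, D->BA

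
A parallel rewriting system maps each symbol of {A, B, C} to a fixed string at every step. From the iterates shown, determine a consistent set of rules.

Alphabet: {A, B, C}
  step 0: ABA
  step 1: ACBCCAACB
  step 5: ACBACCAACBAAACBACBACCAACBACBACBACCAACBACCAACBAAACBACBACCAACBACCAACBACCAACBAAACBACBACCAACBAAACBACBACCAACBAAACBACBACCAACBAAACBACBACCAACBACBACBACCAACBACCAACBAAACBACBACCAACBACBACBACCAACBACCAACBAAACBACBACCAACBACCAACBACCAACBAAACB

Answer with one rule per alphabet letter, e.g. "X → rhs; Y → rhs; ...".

A->ACB, B->CCA, C->A

  step 0 ⇒ step 1: ABA ⇒ ACB·CCA·ACB
    A ↦ ACB
    B ↦ CCA
    C ↦ A  (constrained at step 1)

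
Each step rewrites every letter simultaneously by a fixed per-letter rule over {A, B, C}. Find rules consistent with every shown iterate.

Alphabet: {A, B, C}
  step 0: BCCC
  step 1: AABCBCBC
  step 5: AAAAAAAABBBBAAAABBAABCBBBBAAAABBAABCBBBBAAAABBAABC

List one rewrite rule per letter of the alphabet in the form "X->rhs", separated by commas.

A->B, B->AA, C->BC

  step 0 ⇒ step 1: BCCC ⇒ AA·BC·BC·BC
    B ↦ AA
    C ↦ BC
    A ↦ B  (constrained at step 1)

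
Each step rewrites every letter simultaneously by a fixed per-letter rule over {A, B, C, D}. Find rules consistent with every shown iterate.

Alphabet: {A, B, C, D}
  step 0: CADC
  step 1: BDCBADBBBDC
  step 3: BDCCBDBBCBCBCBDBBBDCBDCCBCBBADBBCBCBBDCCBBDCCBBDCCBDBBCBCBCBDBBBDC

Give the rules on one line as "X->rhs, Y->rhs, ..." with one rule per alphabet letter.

  step 0 ⇒ step 1: CADC ⇒ BDC·BA·DBB·BDC
    A ↦ BA
    C ↦ BDC
    D ↦ DBB
    B ↦ CB  (constrained at step 1)

A->BA, B->CB, C->BDC, D->DBB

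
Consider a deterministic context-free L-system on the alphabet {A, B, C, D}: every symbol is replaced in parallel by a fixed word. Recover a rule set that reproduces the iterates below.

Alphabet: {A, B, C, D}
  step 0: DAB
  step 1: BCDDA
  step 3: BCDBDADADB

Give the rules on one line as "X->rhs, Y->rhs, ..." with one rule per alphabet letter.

  step 0 ⇒ step 1: DAB ⇒ B·CD·DA
    A ↦ CD
    B ↦ DA
    D ↦ B
    C ↦ D  (constrained at step 1)

A->CD, B->DA, C->D, D->B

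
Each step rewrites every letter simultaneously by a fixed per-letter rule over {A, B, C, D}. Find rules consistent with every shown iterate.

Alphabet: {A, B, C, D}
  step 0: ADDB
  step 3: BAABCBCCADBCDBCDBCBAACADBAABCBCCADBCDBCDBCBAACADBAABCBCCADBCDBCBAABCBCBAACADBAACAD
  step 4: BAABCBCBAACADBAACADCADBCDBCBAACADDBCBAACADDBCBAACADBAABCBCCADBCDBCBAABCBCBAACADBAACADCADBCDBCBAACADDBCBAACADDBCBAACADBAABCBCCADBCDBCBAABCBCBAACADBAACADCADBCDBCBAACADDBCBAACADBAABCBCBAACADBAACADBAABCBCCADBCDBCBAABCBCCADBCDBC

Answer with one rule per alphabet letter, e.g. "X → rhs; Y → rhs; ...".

A->BC, B->BAA, C->CAD, D->DBC

  step 3 ⇒ step 4: BAABCBCCADBCDBCDBCBAACADBAABCBCCADBCDBCDBCBAACADBAABCBCCADBCDBCBAABCBCBAACADBAACAD ⇒ BAA·BC·BC·BAA·CAD·BAA·CAD·CAD·BC·DBC·BAA·CAD·DBC·BAA·CAD·DBC·BAA·CAD·BAA·BC·BC·CAD·BC·DBC·BAA·BC·BC·BAA·CAD·BAA·CAD·CAD·BC·DBC·BAA·CAD·DBC·BAA·CAD·DBC·BAA·CAD·BAA·BC·BC·CAD·BC·DBC·BAA·BC·BC·BAA·CAD·BAA·CAD·CAD·BC·DBC·BAA·CAD·DBC·BAA·CAD·BAA·BC·BC·BAA·CAD·BAA·CAD·BAA·BC·BC·CAD·BC·DBC·BAA·BC·BC·CAD·BC·DBC
    A ↦ BC
    B ↦ BAA
    C ↦ CAD
    D ↦ DBC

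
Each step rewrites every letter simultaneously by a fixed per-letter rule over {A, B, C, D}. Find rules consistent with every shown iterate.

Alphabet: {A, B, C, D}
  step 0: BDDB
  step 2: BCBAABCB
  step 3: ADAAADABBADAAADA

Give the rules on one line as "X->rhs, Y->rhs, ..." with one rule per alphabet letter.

A->B, B->ADA, C->A, D->C

  step 2 ⇒ step 3: BCBAABCB ⇒ ADA·A·ADA·B·B·ADA·A·ADA
    A ↦ B
    B ↦ ADA
    C ↦ A
    D ↦ C  (constrained at step 0)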